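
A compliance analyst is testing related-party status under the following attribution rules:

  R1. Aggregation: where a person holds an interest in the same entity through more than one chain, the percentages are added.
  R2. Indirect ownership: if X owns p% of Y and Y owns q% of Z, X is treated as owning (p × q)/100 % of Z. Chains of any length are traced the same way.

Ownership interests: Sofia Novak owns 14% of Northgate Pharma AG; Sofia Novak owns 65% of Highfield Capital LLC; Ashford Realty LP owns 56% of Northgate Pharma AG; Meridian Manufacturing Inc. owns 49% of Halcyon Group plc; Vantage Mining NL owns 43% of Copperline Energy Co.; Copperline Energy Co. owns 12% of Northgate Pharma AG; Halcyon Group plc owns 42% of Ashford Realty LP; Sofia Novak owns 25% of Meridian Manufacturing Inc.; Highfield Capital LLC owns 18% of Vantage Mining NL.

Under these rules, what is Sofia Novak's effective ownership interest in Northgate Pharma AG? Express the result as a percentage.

17.48492%

Chain via Meridian Manufacturing Inc. → Halcyon Group plc → Ashford Realty LP (R2): 25% × 49% × 42% × 56% = 2.8812% of Northgate Pharma AG.
Chain via Highfield Capital LLC → Vantage Mining NL → Copperline Energy Co. (R2): 65% × 18% × 43% × 12% = 0.60372% of Northgate Pharma AG.
Direct interest in Northgate Pharma AG: 14%.
Aggregating (R1): 2.8812% + 0.60372% + 14% = 17.48492%.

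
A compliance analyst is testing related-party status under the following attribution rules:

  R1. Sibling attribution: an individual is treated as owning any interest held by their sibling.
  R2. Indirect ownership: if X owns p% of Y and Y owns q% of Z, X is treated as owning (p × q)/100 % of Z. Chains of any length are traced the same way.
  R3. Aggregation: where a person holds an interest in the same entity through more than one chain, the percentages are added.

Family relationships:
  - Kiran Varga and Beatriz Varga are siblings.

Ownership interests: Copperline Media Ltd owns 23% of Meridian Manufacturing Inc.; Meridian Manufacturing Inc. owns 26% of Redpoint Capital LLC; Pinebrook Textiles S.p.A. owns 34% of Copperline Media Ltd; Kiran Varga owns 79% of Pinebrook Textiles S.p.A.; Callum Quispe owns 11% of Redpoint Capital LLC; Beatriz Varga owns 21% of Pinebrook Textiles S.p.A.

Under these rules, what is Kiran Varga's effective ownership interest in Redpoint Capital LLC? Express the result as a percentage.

2.0332%

By sibling attribution (R1), Kiran Varga is treated as also owning Beatriz Varga's interest in Pinebrook Textiles S.p.A, giving 79% + 21% = 100%.
Chain via Pinebrook Textiles S.p.A. → Copperline Media Ltd → Meridian Manufacturing Inc. (R2): 100% × 34% × 23% × 26% = 2.0332% of Redpoint Capital LLC.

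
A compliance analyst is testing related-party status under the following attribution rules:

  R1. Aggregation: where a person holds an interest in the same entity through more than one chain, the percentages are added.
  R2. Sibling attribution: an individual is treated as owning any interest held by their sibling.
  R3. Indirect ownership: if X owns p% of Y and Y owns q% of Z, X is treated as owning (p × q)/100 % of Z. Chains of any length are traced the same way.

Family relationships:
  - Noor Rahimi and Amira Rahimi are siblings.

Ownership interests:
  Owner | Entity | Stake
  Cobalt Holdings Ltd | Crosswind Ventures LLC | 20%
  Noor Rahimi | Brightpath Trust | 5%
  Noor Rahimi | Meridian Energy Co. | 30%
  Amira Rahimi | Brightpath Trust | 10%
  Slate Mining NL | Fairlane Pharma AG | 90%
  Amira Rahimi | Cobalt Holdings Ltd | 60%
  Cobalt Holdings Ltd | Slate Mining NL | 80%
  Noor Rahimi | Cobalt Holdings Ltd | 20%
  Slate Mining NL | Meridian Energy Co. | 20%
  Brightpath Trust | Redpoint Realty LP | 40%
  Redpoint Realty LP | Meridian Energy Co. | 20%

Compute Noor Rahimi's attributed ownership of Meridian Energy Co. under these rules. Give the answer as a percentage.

44%

By sibling attribution (R2), Noor Rahimi is treated as also owning Amira Rahimi's interest in Cobalt Holdings Ltd, giving 20% + 60% = 80%.
By sibling attribution (R2), Noor Rahimi is treated as also owning Amira Rahimi's interest in Brightpath Trust, giving 5% + 10% = 15%.
Chain via Cobalt Holdings Ltd → Slate Mining NL (R3): 80% × 80% × 20% = 12.8% of Meridian Energy Co.
Chain via Brightpath Trust → Redpoint Realty LP (R3): 15% × 40% × 20% = 1.2% of Meridian Energy Co.
Direct interest in Meridian Energy Co: 30%.
Aggregating (R1): 12.8% + 1.2% + 30% = 44%.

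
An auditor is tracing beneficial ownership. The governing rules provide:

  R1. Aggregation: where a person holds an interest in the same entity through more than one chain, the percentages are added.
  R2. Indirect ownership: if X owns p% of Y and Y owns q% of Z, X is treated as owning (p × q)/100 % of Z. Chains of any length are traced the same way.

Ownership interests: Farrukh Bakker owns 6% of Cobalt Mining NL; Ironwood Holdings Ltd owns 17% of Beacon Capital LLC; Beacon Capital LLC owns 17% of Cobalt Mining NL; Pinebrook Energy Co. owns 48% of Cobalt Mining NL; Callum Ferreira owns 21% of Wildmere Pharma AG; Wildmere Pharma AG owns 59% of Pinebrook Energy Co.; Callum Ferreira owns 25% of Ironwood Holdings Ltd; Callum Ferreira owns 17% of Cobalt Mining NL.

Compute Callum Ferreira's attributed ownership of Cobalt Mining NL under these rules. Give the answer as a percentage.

23.6697%

Chain via Ironwood Holdings Ltd → Beacon Capital LLC (R2): 25% × 17% × 17% = 0.7225% of Cobalt Mining NL.
Chain via Wildmere Pharma AG → Pinebrook Energy Co. (R2): 21% × 59% × 48% = 5.9472% of Cobalt Mining NL.
Direct interest in Cobalt Mining NL: 17%.
Aggregating (R1): 0.7225% + 5.9472% + 17% = 23.6697%.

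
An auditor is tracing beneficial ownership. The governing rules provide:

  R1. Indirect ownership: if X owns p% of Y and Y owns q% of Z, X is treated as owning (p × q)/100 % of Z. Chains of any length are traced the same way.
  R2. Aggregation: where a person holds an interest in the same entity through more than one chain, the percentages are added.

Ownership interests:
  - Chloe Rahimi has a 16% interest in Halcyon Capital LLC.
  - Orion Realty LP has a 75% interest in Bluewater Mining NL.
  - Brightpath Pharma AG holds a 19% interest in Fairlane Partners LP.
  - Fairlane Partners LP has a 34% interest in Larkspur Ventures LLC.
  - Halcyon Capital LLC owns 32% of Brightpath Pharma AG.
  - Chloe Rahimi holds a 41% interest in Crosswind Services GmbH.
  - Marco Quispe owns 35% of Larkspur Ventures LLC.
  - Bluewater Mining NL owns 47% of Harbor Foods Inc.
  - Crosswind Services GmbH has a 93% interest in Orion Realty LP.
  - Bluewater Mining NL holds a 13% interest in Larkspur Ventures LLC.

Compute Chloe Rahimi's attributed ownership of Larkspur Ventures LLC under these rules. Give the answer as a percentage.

4.048427%

Chain via Crosswind Services GmbH → Orion Realty LP → Bluewater Mining NL (R1): 41% × 93% × 75% × 13% = 3.717675% of Larkspur Ventures LLC.
Chain via Halcyon Capital LLC → Brightpath Pharma AG → Fairlane Partners LP (R1): 16% × 32% × 19% × 34% = 0.330752% of Larkspur Ventures LLC.
Aggregating (R2): 3.717675% + 0.330752% = 4.048427%.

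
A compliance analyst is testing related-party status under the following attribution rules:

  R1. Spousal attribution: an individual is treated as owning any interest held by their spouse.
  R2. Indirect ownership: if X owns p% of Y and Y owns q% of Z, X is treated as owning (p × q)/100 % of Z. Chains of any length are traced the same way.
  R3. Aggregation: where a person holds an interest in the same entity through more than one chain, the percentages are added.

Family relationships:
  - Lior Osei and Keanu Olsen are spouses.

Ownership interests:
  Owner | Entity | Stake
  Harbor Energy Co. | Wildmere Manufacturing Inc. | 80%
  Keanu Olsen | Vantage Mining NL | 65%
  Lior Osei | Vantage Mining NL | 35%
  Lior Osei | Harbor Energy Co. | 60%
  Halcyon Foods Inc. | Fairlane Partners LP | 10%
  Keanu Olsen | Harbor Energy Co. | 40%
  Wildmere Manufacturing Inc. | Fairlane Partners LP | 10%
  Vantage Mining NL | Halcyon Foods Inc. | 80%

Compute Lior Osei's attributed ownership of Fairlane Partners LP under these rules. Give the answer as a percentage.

By spousal attribution (R1), Lior Osei is treated as also owning Keanu Olsen's interest in Vantage Mining NL, giving 35% + 65% = 100%.
By spousal attribution (R1), Lior Osei is treated as also owning Keanu Olsen's interest in Harbor Energy Co, giving 60% + 40% = 100%.
Chain via Vantage Mining NL → Halcyon Foods Inc. (R2): 100% × 80% × 10% = 8% of Fairlane Partners LP.
Chain via Harbor Energy Co. → Wildmere Manufacturing Inc. (R2): 100% × 80% × 10% = 8% of Fairlane Partners LP.
Aggregating (R3): 8% + 8% = 16%.

16%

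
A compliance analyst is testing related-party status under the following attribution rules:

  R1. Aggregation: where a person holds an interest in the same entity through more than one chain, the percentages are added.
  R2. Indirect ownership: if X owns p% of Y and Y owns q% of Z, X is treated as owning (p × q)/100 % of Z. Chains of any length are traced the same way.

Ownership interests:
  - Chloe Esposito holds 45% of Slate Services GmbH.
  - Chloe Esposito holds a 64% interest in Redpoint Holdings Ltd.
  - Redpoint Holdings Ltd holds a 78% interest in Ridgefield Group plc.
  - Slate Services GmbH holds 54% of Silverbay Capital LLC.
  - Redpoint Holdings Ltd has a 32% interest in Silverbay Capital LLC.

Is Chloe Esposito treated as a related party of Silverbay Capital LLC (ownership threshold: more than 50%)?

Chain via Slate Services GmbH (R2): 45% × 54% = 24.3% of Silverbay Capital LLC.
Chain via Redpoint Holdings Ltd (R2): 64% × 32% = 20.48% of Silverbay Capital LLC.
Aggregating (R1): 24.3% + 20.48% = 44.78%.
44.78% does not exceed the 50% threshold, so Chloe is not a related party to Silverbay Capital LLC.

No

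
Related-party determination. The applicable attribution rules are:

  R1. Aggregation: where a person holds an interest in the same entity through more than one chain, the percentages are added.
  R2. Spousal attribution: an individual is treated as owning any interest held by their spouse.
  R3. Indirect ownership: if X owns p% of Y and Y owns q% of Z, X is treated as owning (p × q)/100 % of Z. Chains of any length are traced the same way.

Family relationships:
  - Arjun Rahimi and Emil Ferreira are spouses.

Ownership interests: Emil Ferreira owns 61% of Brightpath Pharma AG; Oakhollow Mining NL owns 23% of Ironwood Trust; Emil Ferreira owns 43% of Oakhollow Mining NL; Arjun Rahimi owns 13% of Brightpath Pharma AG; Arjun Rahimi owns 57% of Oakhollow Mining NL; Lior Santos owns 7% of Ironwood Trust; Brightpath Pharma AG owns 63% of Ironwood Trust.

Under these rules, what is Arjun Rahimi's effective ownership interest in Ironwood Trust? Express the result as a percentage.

By spousal attribution (R2), Arjun Rahimi is treated as also owning Emil Ferreira's interest in Brightpath Pharma AG, giving 13% + 61% = 74%.
By spousal attribution (R2), Arjun Rahimi is treated as also owning Emil Ferreira's interest in Oakhollow Mining NL, giving 57% + 43% = 100%.
Chain via Brightpath Pharma AG (R3): 74% × 63% = 46.62% of Ironwood Trust.
Chain via Oakhollow Mining NL (R3): 100% × 23% = 23% of Ironwood Trust.
Aggregating (R1): 46.62% + 23% = 69.62%.

69.62%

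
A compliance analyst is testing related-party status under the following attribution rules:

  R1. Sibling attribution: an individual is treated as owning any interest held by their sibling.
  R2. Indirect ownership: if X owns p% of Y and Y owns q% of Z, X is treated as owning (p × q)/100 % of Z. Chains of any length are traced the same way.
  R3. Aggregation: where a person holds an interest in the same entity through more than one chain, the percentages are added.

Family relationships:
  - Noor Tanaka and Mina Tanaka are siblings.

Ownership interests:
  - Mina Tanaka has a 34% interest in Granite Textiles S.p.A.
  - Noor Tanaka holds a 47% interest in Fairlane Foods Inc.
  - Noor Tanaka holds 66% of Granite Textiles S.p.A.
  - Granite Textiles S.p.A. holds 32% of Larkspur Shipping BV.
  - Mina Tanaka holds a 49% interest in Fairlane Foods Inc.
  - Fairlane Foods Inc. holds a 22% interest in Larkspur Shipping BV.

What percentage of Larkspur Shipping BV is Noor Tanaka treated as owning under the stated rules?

53.12%

By sibling attribution (R1), Noor Tanaka is treated as also owning Mina Tanaka's interest in Fairlane Foods Inc, giving 47% + 49% = 96%.
By sibling attribution (R1), Noor Tanaka is treated as also owning Mina Tanaka's interest in Granite Textiles S.p.A, giving 66% + 34% = 100%.
Chain via Fairlane Foods Inc. (R2): 96% × 22% = 21.12% of Larkspur Shipping BV.
Chain via Granite Textiles S.p.A. (R2): 100% × 32% = 32% of Larkspur Shipping BV.
Aggregating (R3): 21.12% + 32% = 53.12%.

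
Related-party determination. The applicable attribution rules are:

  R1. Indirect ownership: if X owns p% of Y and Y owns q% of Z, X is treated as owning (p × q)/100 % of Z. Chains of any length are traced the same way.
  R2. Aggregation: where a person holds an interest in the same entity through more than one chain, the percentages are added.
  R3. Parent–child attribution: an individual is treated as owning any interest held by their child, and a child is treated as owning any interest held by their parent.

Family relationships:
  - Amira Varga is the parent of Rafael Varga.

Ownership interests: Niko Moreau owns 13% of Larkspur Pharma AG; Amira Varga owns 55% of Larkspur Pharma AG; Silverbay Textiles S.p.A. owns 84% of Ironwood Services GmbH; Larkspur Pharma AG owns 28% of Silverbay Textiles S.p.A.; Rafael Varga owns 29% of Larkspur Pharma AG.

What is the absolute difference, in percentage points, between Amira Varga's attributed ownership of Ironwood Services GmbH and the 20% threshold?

0.2432

By parent–child attribution (R3), Amira Varga is treated as also owning Rafael Varga's interest in Larkspur Pharma AG, giving 55% + 29% = 84%.
Chain via Larkspur Pharma AG → Silverbay Textiles S.p.A. (R1): 84% × 28% × 84% = 19.7568% of Ironwood Services GmbH.
19.7568% falls short of the 20% threshold by 0.2432 percentage points.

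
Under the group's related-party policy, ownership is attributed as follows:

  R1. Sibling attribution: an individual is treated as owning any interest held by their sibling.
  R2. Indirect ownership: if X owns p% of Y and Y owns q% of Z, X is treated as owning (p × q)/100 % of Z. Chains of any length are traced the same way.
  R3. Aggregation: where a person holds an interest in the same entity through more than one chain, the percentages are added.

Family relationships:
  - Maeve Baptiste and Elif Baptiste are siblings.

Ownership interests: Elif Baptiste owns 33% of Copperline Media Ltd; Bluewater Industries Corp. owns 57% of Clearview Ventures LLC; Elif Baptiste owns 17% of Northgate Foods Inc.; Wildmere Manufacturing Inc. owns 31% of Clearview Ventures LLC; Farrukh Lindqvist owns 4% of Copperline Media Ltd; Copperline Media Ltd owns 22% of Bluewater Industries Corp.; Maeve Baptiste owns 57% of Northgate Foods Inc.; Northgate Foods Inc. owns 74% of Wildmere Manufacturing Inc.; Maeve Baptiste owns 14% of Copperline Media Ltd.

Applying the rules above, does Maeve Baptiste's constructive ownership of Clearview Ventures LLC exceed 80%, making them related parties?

No

By sibling attribution (R1), Maeve Baptiste is treated as also owning Elif Baptiste's interest in Northgate Foods Inc, giving 57% + 17% = 74%.
By sibling attribution (R1), Maeve Baptiste is treated as also owning Elif Baptiste's interest in Copperline Media Ltd, giving 14% + 33% = 47%.
Chain via Northgate Foods Inc. → Wildmere Manufacturing Inc. (R2): 74% × 74% × 31% = 16.9756% of Clearview Ventures LLC.
Chain via Copperline Media Ltd → Bluewater Industries Corp. (R2): 47% × 22% × 57% = 5.8938% of Clearview Ventures LLC.
Aggregating (R3): 16.9756% + 5.8938% = 22.8694%.
22.8694% does not exceed the 80% threshold, so Maeve is not a related party to Clearview Ventures LLC.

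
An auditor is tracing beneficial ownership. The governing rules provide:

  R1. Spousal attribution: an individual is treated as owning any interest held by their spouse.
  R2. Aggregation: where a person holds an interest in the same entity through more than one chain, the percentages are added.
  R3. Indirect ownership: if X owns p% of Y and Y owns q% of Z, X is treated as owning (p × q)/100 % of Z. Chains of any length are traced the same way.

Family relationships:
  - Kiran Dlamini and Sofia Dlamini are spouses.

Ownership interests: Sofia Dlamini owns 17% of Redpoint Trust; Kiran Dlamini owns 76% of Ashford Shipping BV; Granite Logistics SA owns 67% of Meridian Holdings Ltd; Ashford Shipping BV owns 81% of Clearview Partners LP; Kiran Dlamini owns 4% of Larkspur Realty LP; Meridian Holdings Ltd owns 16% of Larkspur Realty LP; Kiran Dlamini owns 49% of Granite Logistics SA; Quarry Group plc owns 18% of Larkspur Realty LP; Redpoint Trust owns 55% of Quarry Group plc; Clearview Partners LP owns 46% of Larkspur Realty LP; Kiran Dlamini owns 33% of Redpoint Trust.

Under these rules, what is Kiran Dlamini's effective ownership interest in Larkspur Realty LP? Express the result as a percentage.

By spousal attribution (R1), Kiran Dlamini is treated as also owning Sofia Dlamini's interest in Redpoint Trust, giving 33% + 17% = 50%.
Chain via Redpoint Trust → Quarry Group plc (R3): 50% × 55% × 18% = 4.95% of Larkspur Realty LP.
Chain via Granite Logistics SA → Meridian Holdings Ltd (R3): 49% × 67% × 16% = 5.2528% of Larkspur Realty LP.
Chain via Ashford Shipping BV → Clearview Partners LP (R3): 76% × 81% × 46% = 28.3176% of Larkspur Realty LP.
Direct interest in Larkspur Realty LP: 4%.
Aggregating (R2): 4.95% + 5.2528% + 28.3176% + 4% = 42.5204%.

42.5204%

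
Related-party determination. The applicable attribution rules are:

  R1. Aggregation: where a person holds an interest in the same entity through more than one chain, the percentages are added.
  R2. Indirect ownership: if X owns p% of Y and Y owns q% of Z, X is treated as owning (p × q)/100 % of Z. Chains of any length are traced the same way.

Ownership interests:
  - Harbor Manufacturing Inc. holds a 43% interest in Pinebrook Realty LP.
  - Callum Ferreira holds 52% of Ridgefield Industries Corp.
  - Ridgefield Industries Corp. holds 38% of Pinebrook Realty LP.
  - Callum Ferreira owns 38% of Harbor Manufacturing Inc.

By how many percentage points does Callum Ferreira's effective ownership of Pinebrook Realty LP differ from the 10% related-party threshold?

Chain via Ridgefield Industries Corp. (R2): 52% × 38% = 19.76% of Pinebrook Realty LP.
Chain via Harbor Manufacturing Inc. (R2): 38% × 43% = 16.34% of Pinebrook Realty LP.
Aggregating (R1): 19.76% + 16.34% = 36.1%.
36.1% exceeds the 10% threshold by 26.1 percentage points.

26.1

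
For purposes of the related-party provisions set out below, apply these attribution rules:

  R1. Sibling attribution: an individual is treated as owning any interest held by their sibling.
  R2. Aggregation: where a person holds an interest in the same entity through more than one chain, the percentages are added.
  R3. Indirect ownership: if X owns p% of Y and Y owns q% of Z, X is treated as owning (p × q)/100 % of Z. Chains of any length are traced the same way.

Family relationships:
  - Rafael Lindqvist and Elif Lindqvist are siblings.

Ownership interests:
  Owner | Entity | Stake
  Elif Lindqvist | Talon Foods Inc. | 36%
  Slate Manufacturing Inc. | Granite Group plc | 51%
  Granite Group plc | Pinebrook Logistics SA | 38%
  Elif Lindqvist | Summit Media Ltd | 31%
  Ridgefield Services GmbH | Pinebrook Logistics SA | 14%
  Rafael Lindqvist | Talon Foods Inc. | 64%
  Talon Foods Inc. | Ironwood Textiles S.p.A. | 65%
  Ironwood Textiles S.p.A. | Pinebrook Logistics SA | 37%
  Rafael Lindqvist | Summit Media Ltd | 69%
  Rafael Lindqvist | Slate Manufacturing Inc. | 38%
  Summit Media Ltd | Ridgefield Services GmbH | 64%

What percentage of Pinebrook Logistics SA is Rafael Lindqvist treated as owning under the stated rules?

40.3744%

By sibling attribution (R1), Rafael Lindqvist is treated as also owning Elif Lindqvist's interest in Talon Foods Inc, giving 64% + 36% = 100%.
By sibling attribution (R1), Rafael Lindqvist is treated as also owning Elif Lindqvist's interest in Summit Media Ltd, giving 69% + 31% = 100%.
Chain via Talon Foods Inc. → Ironwood Textiles S.p.A. (R3): 100% × 65% × 37% = 24.05% of Pinebrook Logistics SA.
Chain via Slate Manufacturing Inc. → Granite Group plc (R3): 38% × 51% × 38% = 7.3644% of Pinebrook Logistics SA.
Chain via Summit Media Ltd → Ridgefield Services GmbH (R3): 100% × 64% × 14% = 8.96% of Pinebrook Logistics SA.
Aggregating (R2): 24.05% + 7.3644% + 8.96% = 40.3744%.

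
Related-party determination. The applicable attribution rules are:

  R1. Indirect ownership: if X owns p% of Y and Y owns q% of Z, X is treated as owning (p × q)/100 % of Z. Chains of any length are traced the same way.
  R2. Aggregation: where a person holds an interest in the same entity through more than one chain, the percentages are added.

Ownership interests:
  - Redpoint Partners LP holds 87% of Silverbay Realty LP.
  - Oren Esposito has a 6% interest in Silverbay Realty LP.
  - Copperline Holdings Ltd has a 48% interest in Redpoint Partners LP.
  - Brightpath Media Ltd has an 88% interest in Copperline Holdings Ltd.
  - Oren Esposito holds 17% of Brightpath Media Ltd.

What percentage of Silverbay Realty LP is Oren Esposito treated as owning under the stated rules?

Chain via Brightpath Media Ltd → Copperline Holdings Ltd → Redpoint Partners LP (R1): 17% × 88% × 48% × 87% = 6.247296% of Silverbay Realty LP.
Direct interest in Silverbay Realty LP: 6%.
Aggregating (R2): 6.247296% + 6% = 12.247296%.

12.247296%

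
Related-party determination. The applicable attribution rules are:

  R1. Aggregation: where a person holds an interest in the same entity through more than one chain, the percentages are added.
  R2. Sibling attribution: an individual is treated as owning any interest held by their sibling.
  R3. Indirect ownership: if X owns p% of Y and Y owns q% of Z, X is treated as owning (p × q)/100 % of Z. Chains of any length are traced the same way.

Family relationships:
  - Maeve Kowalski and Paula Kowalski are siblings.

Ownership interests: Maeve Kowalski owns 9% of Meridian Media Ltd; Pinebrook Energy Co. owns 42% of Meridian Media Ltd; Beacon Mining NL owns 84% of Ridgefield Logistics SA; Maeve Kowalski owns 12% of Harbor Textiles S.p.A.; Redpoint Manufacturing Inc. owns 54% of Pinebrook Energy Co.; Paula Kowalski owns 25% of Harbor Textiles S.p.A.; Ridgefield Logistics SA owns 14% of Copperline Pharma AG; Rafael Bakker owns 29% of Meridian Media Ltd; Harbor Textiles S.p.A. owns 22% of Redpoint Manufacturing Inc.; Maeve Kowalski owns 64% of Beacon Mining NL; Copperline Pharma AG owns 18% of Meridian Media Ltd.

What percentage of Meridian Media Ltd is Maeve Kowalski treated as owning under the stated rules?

By sibling attribution (R2), Maeve Kowalski is treated as also owning Paula Kowalski's interest in Harbor Textiles S.p.A, giving 12% + 25% = 37%.
Chain via Harbor Textiles S.p.A. → Redpoint Manufacturing Inc. → Pinebrook Energy Co. (R3): 37% × 22% × 54% × 42% = 1.846152% of Meridian Media Ltd.
Chain via Beacon Mining NL → Ridgefield Logistics SA → Copperline Pharma AG (R3): 64% × 84% × 14% × 18% = 1.354752% of Meridian Media Ltd.
Direct interest in Meridian Media Ltd: 9%.
Aggregating (R1): 1.846152% + 1.354752% + 9% = 12.200904%.

12.200904%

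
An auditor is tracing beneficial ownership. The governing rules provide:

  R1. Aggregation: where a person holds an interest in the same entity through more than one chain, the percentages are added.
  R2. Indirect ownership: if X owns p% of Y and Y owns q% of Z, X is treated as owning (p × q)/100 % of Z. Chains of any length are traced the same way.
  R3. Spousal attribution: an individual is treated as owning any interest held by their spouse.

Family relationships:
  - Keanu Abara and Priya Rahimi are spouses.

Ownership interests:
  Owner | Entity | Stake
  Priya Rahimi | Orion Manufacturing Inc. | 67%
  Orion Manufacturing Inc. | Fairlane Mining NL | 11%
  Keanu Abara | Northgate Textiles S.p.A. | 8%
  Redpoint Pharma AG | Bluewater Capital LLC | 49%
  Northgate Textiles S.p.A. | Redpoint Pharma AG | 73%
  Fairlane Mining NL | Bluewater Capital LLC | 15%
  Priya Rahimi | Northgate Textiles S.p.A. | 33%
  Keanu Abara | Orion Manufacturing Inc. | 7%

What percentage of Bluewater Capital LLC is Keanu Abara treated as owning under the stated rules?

By spousal attribution (R3), Keanu Abara is treated as also owning Priya Rahimi's interest in Orion Manufacturing Inc, giving 7% + 67% = 74%.
By spousal attribution (R3), Keanu Abara is treated as also owning Priya Rahimi's interest in Northgate Textiles S.p.A, giving 8% + 33% = 41%.
Chain via Orion Manufacturing Inc. → Fairlane Mining NL (R2): 74% × 11% × 15% = 1.221% of Bluewater Capital LLC.
Chain via Northgate Textiles S.p.A. → Redpoint Pharma AG (R2): 41% × 73% × 49% = 14.6657% of Bluewater Capital LLC.
Aggregating (R1): 1.221% + 14.6657% = 15.8867%.

15.8867%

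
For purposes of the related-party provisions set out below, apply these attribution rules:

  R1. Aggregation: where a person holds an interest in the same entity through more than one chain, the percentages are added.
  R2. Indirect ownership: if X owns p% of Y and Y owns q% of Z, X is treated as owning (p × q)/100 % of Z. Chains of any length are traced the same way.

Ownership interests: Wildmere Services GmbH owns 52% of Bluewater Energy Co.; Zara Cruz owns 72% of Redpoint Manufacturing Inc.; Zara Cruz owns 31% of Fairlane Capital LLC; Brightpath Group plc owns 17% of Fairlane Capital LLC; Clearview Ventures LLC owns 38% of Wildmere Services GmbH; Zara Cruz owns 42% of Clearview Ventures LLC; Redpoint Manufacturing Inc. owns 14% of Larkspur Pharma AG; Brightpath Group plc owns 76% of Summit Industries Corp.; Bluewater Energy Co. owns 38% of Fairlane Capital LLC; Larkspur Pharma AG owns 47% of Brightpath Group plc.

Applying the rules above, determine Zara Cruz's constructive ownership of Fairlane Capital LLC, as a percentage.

34.959088%

Chain via Clearview Ventures LLC → Wildmere Services GmbH → Bluewater Energy Co. (R2): 42% × 38% × 52% × 38% = 3.153696% of Fairlane Capital LLC.
Chain via Redpoint Manufacturing Inc. → Larkspur Pharma AG → Brightpath Group plc (R2): 72% × 14% × 47% × 17% = 0.805392% of Fairlane Capital LLC.
Direct interest in Fairlane Capital LLC: 31%.
Aggregating (R1): 3.153696% + 0.805392% + 31% = 34.959088%.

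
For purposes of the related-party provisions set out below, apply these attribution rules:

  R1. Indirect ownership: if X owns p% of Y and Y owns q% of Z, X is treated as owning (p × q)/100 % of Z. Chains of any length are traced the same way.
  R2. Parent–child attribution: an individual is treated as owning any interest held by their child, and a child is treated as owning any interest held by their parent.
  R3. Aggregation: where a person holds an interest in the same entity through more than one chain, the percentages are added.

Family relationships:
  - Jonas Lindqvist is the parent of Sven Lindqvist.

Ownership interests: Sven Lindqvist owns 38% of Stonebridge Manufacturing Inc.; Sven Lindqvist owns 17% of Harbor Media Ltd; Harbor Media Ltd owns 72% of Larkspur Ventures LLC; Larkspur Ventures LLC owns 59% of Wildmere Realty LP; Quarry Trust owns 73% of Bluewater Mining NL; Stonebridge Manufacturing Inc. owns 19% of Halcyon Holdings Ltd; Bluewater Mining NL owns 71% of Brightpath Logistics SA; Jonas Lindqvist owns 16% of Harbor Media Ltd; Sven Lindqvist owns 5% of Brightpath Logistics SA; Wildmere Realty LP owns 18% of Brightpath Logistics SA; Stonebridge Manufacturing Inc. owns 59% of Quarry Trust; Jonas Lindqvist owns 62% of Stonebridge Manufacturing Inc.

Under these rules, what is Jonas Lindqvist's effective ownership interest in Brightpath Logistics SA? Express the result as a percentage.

38.103012%

By parent–child attribution (R2), Jonas Lindqvist is treated as also owning Sven Lindqvist's interest in Harbor Media Ltd, giving 16% + 17% = 33%.
By parent–child attribution (R2), Jonas Lindqvist is treated as also owning Sven Lindqvist's interest in Stonebridge Manufacturing Inc, giving 62% + 38% = 100%.
By parent–child attribution (R2), Jonas Lindqvist is treated as owning Sven Lindqvist's 5% interest in Brightpath Logistics SA.
Chain via Harbor Media Ltd → Larkspur Ventures LLC → Wildmere Realty LP (R1): 33% × 72% × 59% × 18% = 2.523312% of Brightpath Logistics SA.
Chain via Stonebridge Manufacturing Inc. → Quarry Trust → Bluewater Mining NL (R1): 100% × 59% × 73% × 71% = 30.5797% of Brightpath Logistics SA.
Direct interest in Brightpath Logistics SA: 5%.
Aggregating (R3): 2.523312% + 30.5797% + 5% = 38.103012%.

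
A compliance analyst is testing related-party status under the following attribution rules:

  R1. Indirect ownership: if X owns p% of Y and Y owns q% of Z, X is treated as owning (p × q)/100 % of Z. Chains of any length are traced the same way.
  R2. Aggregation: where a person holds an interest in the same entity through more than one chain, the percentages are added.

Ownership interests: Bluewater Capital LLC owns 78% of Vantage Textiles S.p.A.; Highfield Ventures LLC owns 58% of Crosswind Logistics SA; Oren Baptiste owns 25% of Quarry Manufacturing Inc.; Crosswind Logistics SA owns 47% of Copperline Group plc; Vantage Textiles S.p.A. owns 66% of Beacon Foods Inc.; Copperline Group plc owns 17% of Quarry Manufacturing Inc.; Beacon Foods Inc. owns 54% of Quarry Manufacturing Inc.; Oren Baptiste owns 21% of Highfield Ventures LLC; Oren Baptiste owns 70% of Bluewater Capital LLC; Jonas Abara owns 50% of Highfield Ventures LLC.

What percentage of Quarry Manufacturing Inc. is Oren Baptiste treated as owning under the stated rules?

45.432622%

Chain via Highfield Ventures LLC → Crosswind Logistics SA → Copperline Group plc (R1): 21% × 58% × 47% × 17% = 0.973182% of Quarry Manufacturing Inc.
Chain via Bluewater Capital LLC → Vantage Textiles S.p.A. → Beacon Foods Inc. (R1): 70% × 78% × 66% × 54% = 19.45944% of Quarry Manufacturing Inc.
Direct interest in Quarry Manufacturing Inc: 25%.
Aggregating (R2): 0.973182% + 19.45944% + 25% = 45.432622%.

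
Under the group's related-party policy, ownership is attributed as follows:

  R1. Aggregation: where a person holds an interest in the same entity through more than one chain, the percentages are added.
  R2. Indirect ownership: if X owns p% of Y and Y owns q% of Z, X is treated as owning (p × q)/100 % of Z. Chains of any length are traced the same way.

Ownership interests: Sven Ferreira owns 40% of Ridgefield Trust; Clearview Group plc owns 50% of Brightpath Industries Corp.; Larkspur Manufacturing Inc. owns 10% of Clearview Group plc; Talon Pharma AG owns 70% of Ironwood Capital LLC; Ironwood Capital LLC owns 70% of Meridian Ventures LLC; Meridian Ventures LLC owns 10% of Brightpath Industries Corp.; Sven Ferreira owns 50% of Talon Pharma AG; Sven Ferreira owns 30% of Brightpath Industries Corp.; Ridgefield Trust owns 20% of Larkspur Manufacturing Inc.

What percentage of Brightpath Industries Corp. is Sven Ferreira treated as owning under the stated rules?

Chain via Ridgefield Trust → Larkspur Manufacturing Inc. → Clearview Group plc (R2): 40% × 20% × 10% × 50% = 0.4% of Brightpath Industries Corp.
Chain via Talon Pharma AG → Ironwood Capital LLC → Meridian Ventures LLC (R2): 50% × 70% × 70% × 10% = 2.45% of Brightpath Industries Corp.
Direct interest in Brightpath Industries Corp: 30%.
Aggregating (R1): 0.4% + 2.45% + 30% = 32.85%.

32.85%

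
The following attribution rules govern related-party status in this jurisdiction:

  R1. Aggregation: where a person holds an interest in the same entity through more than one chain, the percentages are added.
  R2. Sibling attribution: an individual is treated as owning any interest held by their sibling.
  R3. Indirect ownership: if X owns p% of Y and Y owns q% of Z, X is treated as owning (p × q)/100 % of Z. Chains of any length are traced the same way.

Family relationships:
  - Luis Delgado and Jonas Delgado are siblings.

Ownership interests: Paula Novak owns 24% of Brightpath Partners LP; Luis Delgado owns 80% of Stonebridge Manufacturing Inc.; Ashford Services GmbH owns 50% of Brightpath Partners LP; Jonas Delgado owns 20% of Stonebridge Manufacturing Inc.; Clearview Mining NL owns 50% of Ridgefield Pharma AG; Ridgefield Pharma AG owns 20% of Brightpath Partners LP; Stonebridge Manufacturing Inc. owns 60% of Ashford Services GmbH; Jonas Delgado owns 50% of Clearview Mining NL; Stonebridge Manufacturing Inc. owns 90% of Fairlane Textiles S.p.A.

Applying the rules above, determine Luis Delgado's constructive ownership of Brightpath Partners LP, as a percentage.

35%

By sibling attribution (R2), Luis Delgado is treated as also owning Jonas Delgado's interest in Stonebridge Manufacturing Inc, giving 80% + 20% = 100%.
By sibling attribution (R2), Luis Delgado is treated as owning Jonas Delgado's 50% interest in Clearview Mining NL.
Chain via Stonebridge Manufacturing Inc. → Ashford Services GmbH (R3): 100% × 60% × 50% = 30% of Brightpath Partners LP.
Chain via Clearview Mining NL → Ridgefield Pharma AG (R3): 50% × 50% × 20% = 5% of Brightpath Partners LP.
Aggregating (R1): 30% + 5% = 35%.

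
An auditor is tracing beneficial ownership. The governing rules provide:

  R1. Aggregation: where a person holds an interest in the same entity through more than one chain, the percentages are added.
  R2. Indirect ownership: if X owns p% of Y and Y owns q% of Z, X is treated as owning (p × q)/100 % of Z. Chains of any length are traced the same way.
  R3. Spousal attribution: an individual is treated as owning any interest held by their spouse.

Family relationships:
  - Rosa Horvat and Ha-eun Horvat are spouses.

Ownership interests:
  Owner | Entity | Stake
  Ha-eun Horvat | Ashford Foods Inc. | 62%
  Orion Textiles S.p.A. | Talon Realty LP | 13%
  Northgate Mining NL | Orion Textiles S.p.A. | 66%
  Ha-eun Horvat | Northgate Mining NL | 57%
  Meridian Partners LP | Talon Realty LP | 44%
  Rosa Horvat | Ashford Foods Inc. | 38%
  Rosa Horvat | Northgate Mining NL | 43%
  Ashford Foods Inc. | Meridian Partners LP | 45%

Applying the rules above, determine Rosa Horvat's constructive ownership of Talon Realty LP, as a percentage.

By spousal attribution (R3), Rosa Horvat is treated as also owning Ha-eun Horvat's interest in Ashford Foods Inc, giving 38% + 62% = 100%.
By spousal attribution (R3), Rosa Horvat is treated as also owning Ha-eun Horvat's interest in Northgate Mining NL, giving 43% + 57% = 100%.
Chain via Ashford Foods Inc. → Meridian Partners LP (R2): 100% × 45% × 44% = 19.8% of Talon Realty LP.
Chain via Northgate Mining NL → Orion Textiles S.p.A. (R2): 100% × 66% × 13% = 8.58% of Talon Realty LP.
Aggregating (R1): 19.8% + 8.58% = 28.38%.

28.38%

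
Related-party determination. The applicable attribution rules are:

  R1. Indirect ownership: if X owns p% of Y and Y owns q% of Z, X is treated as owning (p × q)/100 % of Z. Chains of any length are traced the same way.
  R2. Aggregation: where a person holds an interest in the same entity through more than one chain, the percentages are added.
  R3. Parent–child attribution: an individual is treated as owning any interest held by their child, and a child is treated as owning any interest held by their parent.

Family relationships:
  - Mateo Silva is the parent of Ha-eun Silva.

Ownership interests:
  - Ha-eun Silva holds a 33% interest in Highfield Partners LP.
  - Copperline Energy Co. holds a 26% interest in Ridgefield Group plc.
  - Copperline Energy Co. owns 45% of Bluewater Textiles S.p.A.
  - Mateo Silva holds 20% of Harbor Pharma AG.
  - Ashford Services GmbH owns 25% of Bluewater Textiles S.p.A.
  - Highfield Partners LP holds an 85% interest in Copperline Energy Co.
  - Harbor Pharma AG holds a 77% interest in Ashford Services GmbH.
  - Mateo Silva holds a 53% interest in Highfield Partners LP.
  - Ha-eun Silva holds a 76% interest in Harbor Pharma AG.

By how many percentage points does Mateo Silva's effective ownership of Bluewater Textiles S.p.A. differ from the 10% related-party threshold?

41.375

By parent–child attribution (R3), Mateo Silva is treated as also owning Ha-eun Silva's interest in Harbor Pharma AG, giving 20% + 76% = 96%.
By parent–child attribution (R3), Mateo Silva is treated as also owning Ha-eun Silva's interest in Highfield Partners LP, giving 53% + 33% = 86%.
Chain via Harbor Pharma AG → Ashford Services GmbH (R1): 96% × 77% × 25% = 18.48% of Bluewater Textiles S.p.A.
Chain via Highfield Partners LP → Copperline Energy Co. (R1): 86% × 85% × 45% = 32.895% of Bluewater Textiles S.p.A.
Aggregating (R2): 18.48% + 32.895% = 51.375%.
51.375% exceeds the 10% threshold by 41.375 percentage points.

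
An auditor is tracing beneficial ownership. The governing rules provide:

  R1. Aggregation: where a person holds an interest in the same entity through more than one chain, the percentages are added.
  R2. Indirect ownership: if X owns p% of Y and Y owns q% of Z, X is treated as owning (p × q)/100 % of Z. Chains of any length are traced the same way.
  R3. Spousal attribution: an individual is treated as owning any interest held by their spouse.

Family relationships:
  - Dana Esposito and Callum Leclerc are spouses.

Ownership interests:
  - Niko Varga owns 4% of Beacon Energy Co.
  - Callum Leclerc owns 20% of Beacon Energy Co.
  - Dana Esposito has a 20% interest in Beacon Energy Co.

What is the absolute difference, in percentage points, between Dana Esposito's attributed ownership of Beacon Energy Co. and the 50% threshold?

10

By spousal attribution (R3), Dana Esposito is treated as also owning Callum Leclerc's interest in Beacon Energy Co, giving 20% + 20% = 40%.
Direct interest in Beacon Energy Co: 40%.
40% falls short of the 50% threshold by 10 percentage points.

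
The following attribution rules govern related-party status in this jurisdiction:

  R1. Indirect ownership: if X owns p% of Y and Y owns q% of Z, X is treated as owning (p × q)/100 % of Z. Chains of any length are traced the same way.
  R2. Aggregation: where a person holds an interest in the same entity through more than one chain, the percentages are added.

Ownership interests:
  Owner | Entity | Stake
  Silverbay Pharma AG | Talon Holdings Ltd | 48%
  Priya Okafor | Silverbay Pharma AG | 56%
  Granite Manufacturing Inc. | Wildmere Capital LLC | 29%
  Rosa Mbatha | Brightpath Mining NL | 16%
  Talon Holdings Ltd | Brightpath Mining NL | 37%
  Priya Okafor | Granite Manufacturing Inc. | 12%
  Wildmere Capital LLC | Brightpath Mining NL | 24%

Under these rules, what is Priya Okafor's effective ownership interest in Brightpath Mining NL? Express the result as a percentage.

Chain via Granite Manufacturing Inc. → Wildmere Capital LLC (R1): 12% × 29% × 24% = 0.8352% of Brightpath Mining NL.
Chain via Silverbay Pharma AG → Talon Holdings Ltd (R1): 56% × 48% × 37% = 9.9456% of Brightpath Mining NL.
Aggregating (R2): 0.8352% + 9.9456% = 10.7808%.

10.7808%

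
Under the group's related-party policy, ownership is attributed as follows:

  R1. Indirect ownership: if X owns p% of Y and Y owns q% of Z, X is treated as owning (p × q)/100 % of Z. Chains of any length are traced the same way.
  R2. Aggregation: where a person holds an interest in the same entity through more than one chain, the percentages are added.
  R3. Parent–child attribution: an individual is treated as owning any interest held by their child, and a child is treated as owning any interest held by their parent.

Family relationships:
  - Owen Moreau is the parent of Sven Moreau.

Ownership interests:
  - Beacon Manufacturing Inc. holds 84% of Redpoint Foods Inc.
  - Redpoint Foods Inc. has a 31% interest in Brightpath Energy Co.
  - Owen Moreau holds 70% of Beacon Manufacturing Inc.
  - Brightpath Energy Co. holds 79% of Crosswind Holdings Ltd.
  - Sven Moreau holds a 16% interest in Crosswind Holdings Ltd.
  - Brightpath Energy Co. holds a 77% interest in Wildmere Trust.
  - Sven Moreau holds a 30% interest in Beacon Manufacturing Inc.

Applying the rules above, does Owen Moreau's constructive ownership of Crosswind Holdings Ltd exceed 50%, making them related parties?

By parent–child attribution (R3), Owen Moreau is treated as also owning Sven Moreau's interest in Beacon Manufacturing Inc, giving 70% + 30% = 100%.
By parent–child attribution (R3), Owen Moreau is treated as owning Sven Moreau's 16% interest in Crosswind Holdings Ltd.
Chain via Beacon Manufacturing Inc. → Redpoint Foods Inc. → Brightpath Energy Co. (R1): 100% × 84% × 31% × 79% = 20.5716% of Crosswind Holdings Ltd.
Direct interest in Crosswind Holdings Ltd: 16%.
Aggregating (R2): 20.5716% + 16% = 36.5716%.
36.5716% does not exceed the 50% threshold, so Owen is not a related party to Crosswind Holdings Ltd.

No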